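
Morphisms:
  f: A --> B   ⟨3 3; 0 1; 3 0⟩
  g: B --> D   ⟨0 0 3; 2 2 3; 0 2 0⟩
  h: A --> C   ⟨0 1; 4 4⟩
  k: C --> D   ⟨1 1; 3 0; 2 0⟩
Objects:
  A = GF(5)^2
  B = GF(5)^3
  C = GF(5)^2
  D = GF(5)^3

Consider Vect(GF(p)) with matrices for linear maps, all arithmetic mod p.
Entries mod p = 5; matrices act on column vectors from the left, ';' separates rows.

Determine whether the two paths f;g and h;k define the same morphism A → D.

Path 1 = f;g:
  e0=[1,0] f-->[3,0,3] g-->[4,0,0]
  e1=[0,1] f-->[3,1,0] g-->[0,3,2]
  composite₁ = ⟨4 0; 0 3; 0 2⟩
Path 2 = h;k:
  e0=[1,0] h-->[0,4] k-->[4,0,0]
  e1=[0,1] h-->[1,4] k-->[0,3,2]
  composite₂ = ⟨4 0; 0 3; 0 2⟩
Equal? same morphism ✓

Answer: COMMUTES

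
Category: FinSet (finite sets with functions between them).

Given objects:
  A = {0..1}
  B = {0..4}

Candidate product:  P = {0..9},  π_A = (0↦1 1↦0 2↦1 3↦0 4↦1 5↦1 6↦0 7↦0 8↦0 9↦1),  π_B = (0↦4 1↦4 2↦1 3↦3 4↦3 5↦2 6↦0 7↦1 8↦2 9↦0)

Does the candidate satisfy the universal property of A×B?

Answer: VALID PRODUCT

Work:
|A|·|B| = 2·5 = 10;  |P| = 10
Check the pairing map k ↦ (π_A(k), π_B(k)):
  0 ↦ (1,4)
  1 ↦ (0,4)
  2 ↦ (1,1)
  3 ↦ (0,3)
  4 ↦ (1,3)
  5 ↦ (1,2)
  6 ↦ (0,0)
  7 ↦ (0,1)
  8 ↦ (0,2)
  9 ↦ (1,0)
distinct pairs in image: 10 / 10 needed
  → bijection onto A×B; projections well-typed.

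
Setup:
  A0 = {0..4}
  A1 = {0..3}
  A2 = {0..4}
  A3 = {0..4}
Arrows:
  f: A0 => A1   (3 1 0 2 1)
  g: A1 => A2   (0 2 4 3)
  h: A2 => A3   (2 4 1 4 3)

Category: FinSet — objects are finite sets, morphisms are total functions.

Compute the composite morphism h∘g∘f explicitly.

Answer: (4 1 2 3 1)

Trace:
  0 f=>3 g=>3 h=>4
  1 f=>1 g=>2 h=>1
  2 f=>0 g=>0 h=>2
  3 f=>2 g=>4 h=>3
  4 f=>1 g=>2 h=>1
composite: (4 1 2 3 1)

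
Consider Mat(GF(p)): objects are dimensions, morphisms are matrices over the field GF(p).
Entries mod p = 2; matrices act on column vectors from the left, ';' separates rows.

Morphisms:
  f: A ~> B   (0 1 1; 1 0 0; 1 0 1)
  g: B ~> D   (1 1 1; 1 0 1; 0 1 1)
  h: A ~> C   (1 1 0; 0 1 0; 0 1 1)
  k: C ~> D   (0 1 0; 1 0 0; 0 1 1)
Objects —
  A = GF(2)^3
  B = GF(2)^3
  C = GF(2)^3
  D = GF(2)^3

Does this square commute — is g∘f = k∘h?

Answer: COMMUTES

Derivation:
1) trace f;g:
  e0=[1,0,0] f~>[0,1,1] g~>[0,1,0]
  e1=[0,1,0] f~>[1,0,0] g~>[1,1,0]
  e2=[0,0,1] f~>[1,0,1] g~>[0,0,1]
  result₁ = (0 1 0; 1 1 0; 0 0 1)
2) trace h;k:
  e0=[1,0,0] h~>[1,0,0] k~>[0,1,0]
  e1=[0,1,0] h~>[1,1,1] k~>[1,1,0]
  e2=[0,0,1] h~>[0,0,1] k~>[0,0,1]
  result₂ = (0 1 0; 1 1 0; 0 0 1)
Equal? same morphism ✓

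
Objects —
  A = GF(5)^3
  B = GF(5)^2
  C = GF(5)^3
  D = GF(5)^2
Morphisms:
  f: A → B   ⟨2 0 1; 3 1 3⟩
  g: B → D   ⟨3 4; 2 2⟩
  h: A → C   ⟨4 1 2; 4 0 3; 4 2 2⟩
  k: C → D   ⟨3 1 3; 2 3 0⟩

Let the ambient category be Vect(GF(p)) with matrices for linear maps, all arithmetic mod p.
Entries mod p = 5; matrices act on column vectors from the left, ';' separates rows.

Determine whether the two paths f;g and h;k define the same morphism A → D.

Path 1 = f;g:
  e0=⟨1,0,0⟩ f→⟨2,3⟩ g→⟨3,0⟩
  e1=⟨0,1,0⟩ f→⟨0,1⟩ g→⟨4,2⟩
  e2=⟨0,0,1⟩ f→⟨1,3⟩ g→⟨0,3⟩
  composite₁ = ⟨3 4 0; 0 2 3⟩
Path 2 = h;k:
  e0=⟨1,0,0⟩ h→⟨4,4,4⟩ k→⟨3,0⟩
  e1=⟨0,1,0⟩ h→⟨1,0,2⟩ k→⟨4,2⟩
  e2=⟨0,0,1⟩ h→⟨2,3,2⟩ k→⟨0,3⟩
  composite₂ = ⟨3 4 0; 0 2 3⟩
Equal? equal; square commutes

Answer: COMMUTES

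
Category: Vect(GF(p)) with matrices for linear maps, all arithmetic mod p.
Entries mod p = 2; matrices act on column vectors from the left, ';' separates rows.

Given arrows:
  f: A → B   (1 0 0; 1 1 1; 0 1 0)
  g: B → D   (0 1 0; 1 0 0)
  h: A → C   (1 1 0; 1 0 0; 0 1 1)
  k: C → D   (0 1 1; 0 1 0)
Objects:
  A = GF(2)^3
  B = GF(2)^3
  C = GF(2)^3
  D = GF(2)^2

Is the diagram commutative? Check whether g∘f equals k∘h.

Answer: COMMUTES

Derivation:
Path 1 = f;g:
  e0=(1,0,0) f→(1,1,0) g→(1,1)
  e1=(0,1,0) f→(0,1,1) g→(1,0)
  e2=(0,0,1) f→(0,1,0) g→(1,0)
  composite₁ = (1 1 1; 1 0 0)
Path 2 = h;k:
  e0=(1,0,0) h→(1,1,0) k→(1,1)
  e1=(0,1,0) h→(1,0,1) k→(1,0)
  e2=(0,0,1) h→(0,0,1) k→(1,0)
  composite₂ = (1 1 1; 1 0 0)
Equal? YES — commutes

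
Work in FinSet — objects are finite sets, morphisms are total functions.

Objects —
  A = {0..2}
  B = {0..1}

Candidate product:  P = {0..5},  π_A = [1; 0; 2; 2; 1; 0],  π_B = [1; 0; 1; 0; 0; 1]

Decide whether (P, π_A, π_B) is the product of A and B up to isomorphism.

|A|·|B| = 3·2 = 6;  |P| = 6
Check the pairing map k ↦ (π_A(k), π_B(k)):
  0 -> (1,1)
  1 -> (0,0)
  2 -> (2,1)
  3 -> (2,0)
  4 -> (1,0)
  5 -> (0,1)
distinct pairs in image: 6 / 6 needed
  → bijection onto A×B; projections well-typed.

Answer: VALID PRODUCT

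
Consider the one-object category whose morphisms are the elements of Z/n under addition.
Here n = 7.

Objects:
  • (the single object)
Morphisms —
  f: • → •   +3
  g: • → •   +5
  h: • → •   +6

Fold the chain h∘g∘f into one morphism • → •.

  0 +3≡3 +5≡1 +6≡0  (mod 7)
result: +0

Answer: +0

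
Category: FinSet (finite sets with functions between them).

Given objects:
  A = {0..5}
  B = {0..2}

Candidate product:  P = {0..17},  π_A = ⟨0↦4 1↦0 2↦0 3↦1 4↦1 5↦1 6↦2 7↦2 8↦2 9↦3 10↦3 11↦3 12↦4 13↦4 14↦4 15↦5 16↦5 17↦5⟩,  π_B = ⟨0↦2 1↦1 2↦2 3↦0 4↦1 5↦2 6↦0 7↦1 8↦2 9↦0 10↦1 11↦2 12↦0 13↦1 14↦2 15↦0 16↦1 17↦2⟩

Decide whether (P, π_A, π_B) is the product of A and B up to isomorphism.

|A|·|B| = 6·3 = 18;  |P| = 18
Check the pairing map k ↦ (π_A(k), π_B(k)):
  0 ↦ (4,2)
  1 ↦ (0,1)
  2 ↦ (0,2)
  3 ↦ (1,0)
  4 ↦ (1,1)
  5 ↦ (1,2)
  6 ↦ (2,0)
  7 ↦ (2,1)
  8 ↦ (2,2)
  9 ↦ (3,0)
  10 ↦ (3,1)
  11 ↦ (3,2)
  12 ↦ (4,0)
  13 ↦ (4,1)
  14 ↦ (4,2)  ✗ repeats pair of k=0
  15 ↦ (5,0)
  16 ↦ (5,1)
  17 ↦ (5,2)
distinct pairs in image: 17 / 18 needed
  → (4,2) hit at k=0 and k=14

Answer: NOT A VALID PRODUCT — duplicate pair at indices 14,0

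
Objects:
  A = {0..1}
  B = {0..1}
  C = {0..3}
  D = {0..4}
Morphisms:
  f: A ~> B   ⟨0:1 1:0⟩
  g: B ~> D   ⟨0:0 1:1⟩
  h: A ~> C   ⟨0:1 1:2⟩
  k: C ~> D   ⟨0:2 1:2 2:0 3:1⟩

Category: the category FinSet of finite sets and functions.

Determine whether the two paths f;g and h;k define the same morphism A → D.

1) trace f;g:
  0 f~>1 g~>1
  1 f~>0 g~>0
  composite₁ = ⟨0:1 1:0⟩
2) trace h;k:
  0 h~>1 k~>2
  1 h~>2 k~>0
  composite₂ = ⟨0:2 1:0⟩
Equal? differ; not commutative

Answer: DOES NOT COMMUTE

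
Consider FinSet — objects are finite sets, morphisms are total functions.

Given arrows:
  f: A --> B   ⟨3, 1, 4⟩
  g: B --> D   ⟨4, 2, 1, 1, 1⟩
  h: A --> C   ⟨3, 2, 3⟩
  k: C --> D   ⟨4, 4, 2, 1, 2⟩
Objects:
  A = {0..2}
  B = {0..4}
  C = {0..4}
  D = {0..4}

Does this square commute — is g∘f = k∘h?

Answer: COMMUTES

Derivation:
Path 1 = f;g:
  0 f-->3 g-->1
  1 f-->1 g-->2
  2 f-->4 g-->1
  ⟦path⟧₁ = ⟨1, 2, 1⟩
Path 2 = h;k:
  0 h-->3 k-->1
  1 h-->2 k-->2
  2 h-->3 k-->1
  ⟦path⟧₂ = ⟨1, 2, 1⟩
Equal? same morphism ✓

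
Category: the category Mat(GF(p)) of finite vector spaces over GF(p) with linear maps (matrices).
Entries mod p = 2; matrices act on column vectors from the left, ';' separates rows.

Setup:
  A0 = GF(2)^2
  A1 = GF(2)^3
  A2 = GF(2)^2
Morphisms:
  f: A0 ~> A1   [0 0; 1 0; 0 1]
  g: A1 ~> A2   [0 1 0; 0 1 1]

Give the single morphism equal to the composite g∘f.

Answer: [1 0; 1 1]

Derivation:
  e0=[1,0] f~>[0,1,0] g~>[1,1]
  e1=[0,1] f~>[0,0,1] g~>[0,1]
result: [1 0; 1 1]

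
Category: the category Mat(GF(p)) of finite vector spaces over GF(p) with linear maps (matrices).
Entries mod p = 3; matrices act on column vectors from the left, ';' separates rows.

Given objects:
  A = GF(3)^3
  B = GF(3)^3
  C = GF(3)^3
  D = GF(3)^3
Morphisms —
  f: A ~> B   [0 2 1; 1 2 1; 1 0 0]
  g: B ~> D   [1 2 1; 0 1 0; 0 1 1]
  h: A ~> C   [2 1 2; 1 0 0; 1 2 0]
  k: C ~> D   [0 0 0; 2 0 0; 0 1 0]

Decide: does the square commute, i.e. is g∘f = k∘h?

Answer: DOES NOT COMMUTE

Derivation:
Along f;g (path 1):
  e0=[1,0,0] f~>[0,1,1] g~>[0,1,2]
  e1=[0,1,0] f~>[2,2,0] g~>[0,2,2]
  e2=[0,0,1] f~>[1,1,0] g~>[0,1,1]
  ⟦path⟧₁ = [0 0 0; 1 2 1; 2 2 1]
Along h;k (path 2):
  e0=[1,0,0] h~>[2,1,1] k~>[0,1,1]
  e1=[0,1,0] h~>[1,0,2] k~>[0,2,0]
  e2=[0,0,1] h~>[2,0,0] k~>[0,1,0]
  ⟦path⟧₂ = [0 0 0; 1 2 1; 1 0 0]
Equal? differ; not commutative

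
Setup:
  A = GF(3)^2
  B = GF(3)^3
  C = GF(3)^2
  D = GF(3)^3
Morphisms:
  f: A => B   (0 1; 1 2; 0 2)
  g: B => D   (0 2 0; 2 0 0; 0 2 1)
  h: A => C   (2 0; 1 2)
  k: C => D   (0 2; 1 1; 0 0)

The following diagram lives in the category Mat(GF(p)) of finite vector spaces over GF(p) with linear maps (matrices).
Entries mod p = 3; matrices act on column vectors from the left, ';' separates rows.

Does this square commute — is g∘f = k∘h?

Along f;g (path 1):
  e0=⟨1,0⟩ f=>⟨0,1,0⟩ g=>⟨2,0,2⟩
  e1=⟨0,1⟩ f=>⟨1,2,2⟩ g=>⟨1,2,0⟩
  ⟦path⟧₁ = (2 1; 0 2; 2 0)
Along h;k (path 2):
  e0=⟨1,0⟩ h=>⟨2,1⟩ k=>⟨2,0,0⟩
  e1=⟨0,1⟩ h=>⟨0,2⟩ k=>⟨1,2,0⟩
  ⟦path⟧₂ = (2 1; 0 2; 0 0)
Equal? NO — does not commute

Answer: DOES NOT COMMUTE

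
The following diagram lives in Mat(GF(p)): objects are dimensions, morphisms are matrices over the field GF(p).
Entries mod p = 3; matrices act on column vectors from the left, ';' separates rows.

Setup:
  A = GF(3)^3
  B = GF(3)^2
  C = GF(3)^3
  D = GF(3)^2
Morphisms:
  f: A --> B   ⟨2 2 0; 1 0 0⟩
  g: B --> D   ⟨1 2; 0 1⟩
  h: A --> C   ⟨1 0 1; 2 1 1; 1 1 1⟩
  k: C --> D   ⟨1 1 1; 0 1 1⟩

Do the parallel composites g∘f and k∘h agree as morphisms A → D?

Along f;g (path 1):
  e0=(1,0,0) f-->(2,1) g-->(1,1)
  e1=(0,1,0) f-->(2,0) g-->(2,0)
  e2=(0,0,1) f-->(0,0) g-->(0,0)
  composite₁ = ⟨1 2 0; 1 0 0⟩
Along h;k (path 2):
  e0=(1,0,0) h-->(1,2,1) k-->(1,0)
  e1=(0,1,0) h-->(0,1,1) k-->(2,2)
  e2=(0,0,1) h-->(1,1,1) k-->(0,2)
  composite₂ = ⟨1 2 0; 0 2 2⟩
Equal? NO — does not commute

Answer: DOES NOT COMMUTE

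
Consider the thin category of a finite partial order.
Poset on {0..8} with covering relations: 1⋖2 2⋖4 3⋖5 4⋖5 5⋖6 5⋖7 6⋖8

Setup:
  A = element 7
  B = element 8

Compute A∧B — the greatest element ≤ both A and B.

Common predecessors of 7,8: {1,2,3,4,5}
  1 ≤ 5
  2 ≤ 5
  3 ≤ 5
  4 ≤ 5
  5 ≤ 5
glb = 5

Answer: A∧B = 5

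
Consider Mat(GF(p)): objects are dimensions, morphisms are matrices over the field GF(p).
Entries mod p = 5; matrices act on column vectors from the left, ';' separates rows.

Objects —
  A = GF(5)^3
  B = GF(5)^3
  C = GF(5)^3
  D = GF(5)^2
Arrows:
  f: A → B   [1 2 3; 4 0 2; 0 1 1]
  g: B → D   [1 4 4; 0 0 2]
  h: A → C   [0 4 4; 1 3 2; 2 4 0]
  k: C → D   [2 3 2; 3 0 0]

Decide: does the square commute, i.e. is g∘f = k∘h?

Answer: DOES NOT COMMUTE

Derivation:
Path 1 = f;g:
  e0=⟨1,0,0⟩ f→⟨1,4,0⟩ g→⟨2,0⟩
  e1=⟨0,1,0⟩ f→⟨2,0,1⟩ g→⟨1,2⟩
  e2=⟨0,0,1⟩ f→⟨3,2,1⟩ g→⟨0,2⟩
  composite₁ = [2 1 0; 0 2 2]
Path 2 = h;k:
  e0=⟨1,0,0⟩ h→⟨0,1,2⟩ k→⟨2,0⟩
  e1=⟨0,1,0⟩ h→⟨4,3,4⟩ k→⟨0,2⟩
  e2=⟨0,0,1⟩ h→⟨4,2,0⟩ k→⟨4,2⟩
  composite₂ = [2 0 4; 0 2 2]
Equal? distinct morphisms ✗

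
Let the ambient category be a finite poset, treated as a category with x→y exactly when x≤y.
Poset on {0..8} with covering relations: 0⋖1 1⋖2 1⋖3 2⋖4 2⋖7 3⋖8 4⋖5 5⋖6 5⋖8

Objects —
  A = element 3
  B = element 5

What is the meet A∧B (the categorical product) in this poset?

Common predecessors of 3,5: {0,1}
  0 <= 1
  1 <= 1
glb = 1

Answer: A∧B = 1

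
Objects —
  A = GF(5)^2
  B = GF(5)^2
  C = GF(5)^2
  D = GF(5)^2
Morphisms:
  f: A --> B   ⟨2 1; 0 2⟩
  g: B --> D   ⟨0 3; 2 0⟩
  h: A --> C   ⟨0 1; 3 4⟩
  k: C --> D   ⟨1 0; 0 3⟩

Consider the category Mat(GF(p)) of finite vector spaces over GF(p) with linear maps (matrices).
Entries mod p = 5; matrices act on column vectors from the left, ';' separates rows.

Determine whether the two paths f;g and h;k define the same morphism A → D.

Path 1 = f;g:
  e0=(1,0) f-->(2,0) g-->(0,4)
  e1=(0,1) f-->(1,2) g-->(1,2)
  composite₁ = ⟨0 1; 4 2⟩
Path 2 = h;k:
  e0=(1,0) h-->(0,3) k-->(0,4)
  e1=(0,1) h-->(1,4) k-->(1,2)
  composite₂ = ⟨0 1; 4 2⟩
Equal? equal; square commutes

Answer: COMMUTES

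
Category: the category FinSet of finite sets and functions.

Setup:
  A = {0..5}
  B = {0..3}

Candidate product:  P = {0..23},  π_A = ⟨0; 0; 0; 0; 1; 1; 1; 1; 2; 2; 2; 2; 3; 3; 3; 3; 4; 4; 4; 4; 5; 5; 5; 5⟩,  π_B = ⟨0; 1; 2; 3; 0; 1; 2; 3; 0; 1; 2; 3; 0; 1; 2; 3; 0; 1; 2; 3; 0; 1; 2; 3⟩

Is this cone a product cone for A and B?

Answer: VALID PRODUCT

Trace:
|A|·|B| = 6·4 = 24;  |P| = 24
Check the pairing map k ↦ (π_A(k), π_B(k)):
  0 ↦ (0,0)
  1 ↦ (0,1)
  2 ↦ (0,2)
  3 ↦ (0,3)
  4 ↦ (1,0)
  5 ↦ (1,1)
  6 ↦ (1,2)
  7 ↦ (1,3)
  8 ↦ (2,0)
  9 ↦ (2,1)
  10 ↦ (2,2)
  11 ↦ (2,3)
  12 ↦ (3,0)
  13 ↦ (3,1)
  14 ↦ (3,2)
  15 ↦ (3,3)
  16 ↦ (4,0)
  17 ↦ (4,1)
  18 ↦ (4,2)
  19 ↦ (4,3)
  20 ↦ (5,0)
  21 ↦ (5,1)
  22 ↦ (5,2)
  23 ↦ (5,3)
distinct pairs in image: 24 / 24 needed
  → bijection onto A×B; projections well-typed.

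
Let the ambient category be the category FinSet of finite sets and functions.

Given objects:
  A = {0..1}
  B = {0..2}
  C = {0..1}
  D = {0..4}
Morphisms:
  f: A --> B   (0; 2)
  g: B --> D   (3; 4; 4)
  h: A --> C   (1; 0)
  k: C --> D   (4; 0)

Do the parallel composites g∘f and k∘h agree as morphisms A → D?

Answer: DOES NOT COMMUTE

Trace:
1) trace f;g:
  0 f-->0 g-->3
  1 f-->2 g-->4
  composite₁ = (3; 4)
2) trace h;k:
  0 h-->1 k-->0
  1 h-->0 k-->4
  composite₂ = (0; 4)
Equal? NO — does not commute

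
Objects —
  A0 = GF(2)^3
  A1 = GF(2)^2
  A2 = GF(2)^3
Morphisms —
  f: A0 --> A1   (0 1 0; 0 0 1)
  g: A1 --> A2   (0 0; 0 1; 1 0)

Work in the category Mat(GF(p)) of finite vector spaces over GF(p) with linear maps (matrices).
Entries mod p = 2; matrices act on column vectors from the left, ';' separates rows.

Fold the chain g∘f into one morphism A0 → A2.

Answer: (0 0 0; 0 0 1; 0 1 0)

Derivation:
  e0=[1,0,0] f-->[0,0] g-->[0,0,0]
  e1=[0,1,0] f-->[1,0] g-->[0,0,1]
  e2=[0,0,1] f-->[0,1] g-->[0,1,0]
result: (0 0 0; 0 0 1; 0 1 0)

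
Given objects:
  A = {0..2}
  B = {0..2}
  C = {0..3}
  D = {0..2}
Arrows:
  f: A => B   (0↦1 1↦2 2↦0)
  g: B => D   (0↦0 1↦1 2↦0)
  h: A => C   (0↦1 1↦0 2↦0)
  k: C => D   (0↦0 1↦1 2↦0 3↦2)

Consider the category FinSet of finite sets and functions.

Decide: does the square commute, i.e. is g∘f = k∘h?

Answer: COMMUTES

Derivation:
Along f;g (path 1):
  0 f=>1 g=>1
  1 f=>2 g=>0
  2 f=>0 g=>0
  composite₁ = (0↦1 1↦0 2↦0)
Along h;k (path 2):
  0 h=>1 k=>1
  1 h=>0 k=>0
  2 h=>0 k=>0
  composite₂ = (0↦1 1↦0 2↦0)
Equal? YES — commutes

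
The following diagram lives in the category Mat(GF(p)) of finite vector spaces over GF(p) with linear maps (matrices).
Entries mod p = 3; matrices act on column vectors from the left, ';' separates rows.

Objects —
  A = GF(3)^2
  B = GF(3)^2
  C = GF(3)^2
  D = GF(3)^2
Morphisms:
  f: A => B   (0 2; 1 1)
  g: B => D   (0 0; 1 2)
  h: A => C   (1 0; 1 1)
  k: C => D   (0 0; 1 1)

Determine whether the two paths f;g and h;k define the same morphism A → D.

Along f;g (path 1):
  e0=(1,0) f=>(0,1) g=>(0,2)
  e1=(0,1) f=>(2,1) g=>(0,1)
  ⟦path⟧₁ = (0 0; 2 1)
Along h;k (path 2):
  e0=(1,0) h=>(1,1) k=>(0,2)
  e1=(0,1) h=>(0,1) k=>(0,1)
  ⟦path⟧₂ = (0 0; 2 1)
Equal? same morphism ✓

Answer: COMMUTES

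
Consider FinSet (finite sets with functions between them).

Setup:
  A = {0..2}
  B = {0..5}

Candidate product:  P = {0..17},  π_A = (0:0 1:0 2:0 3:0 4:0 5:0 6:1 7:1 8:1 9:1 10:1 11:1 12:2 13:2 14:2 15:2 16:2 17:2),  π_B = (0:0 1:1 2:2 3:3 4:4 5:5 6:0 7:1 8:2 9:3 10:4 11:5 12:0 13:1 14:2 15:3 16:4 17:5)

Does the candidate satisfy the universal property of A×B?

|A|·|B| = 3·6 = 18;  |P| = 18
Check the pairing map k ↦ (π_A(k), π_B(k)):
  0 : (0,0)
  1 : (0,1)
  2 : (0,2)
  3 : (0,3)
  4 : (0,4)
  5 : (0,5)
  6 : (1,0)
  7 : (1,1)
  8 : (1,2)
  9 : (1,3)
  10 : (1,4)
  11 : (1,5)
  12 : (2,0)
  13 : (2,1)
  14 : (2,2)
  15 : (2,3)
  16 : (2,4)
  17 : (2,5)
distinct pairs in image: 18 / 18 needed
  → bijection onto A×B; projections well-typed.

Answer: VALID PRODUCT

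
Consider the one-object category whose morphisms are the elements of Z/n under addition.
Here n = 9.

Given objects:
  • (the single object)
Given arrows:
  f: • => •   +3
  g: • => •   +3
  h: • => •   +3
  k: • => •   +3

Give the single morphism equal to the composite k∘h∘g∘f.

  0 +3≡3 +3≡6 +3≡0 +3≡3  (mod 9)
result: +3

Answer: +3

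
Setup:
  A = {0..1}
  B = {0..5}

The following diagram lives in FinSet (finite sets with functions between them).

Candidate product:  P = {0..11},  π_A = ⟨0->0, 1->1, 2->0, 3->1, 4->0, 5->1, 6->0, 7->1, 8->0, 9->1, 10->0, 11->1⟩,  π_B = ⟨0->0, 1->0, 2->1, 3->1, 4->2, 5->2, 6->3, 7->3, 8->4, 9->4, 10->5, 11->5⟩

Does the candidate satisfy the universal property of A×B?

|A|·|B| = 2·6 = 12;  |P| = 12
Check the pairing map k ↦ (π_A(k), π_B(k)):
  0 -> (0,0)
  1 -> (1,0)
  2 -> (0,1)
  3 -> (1,1)
  4 -> (0,2)
  5 -> (1,2)
  6 -> (0,3)
  7 -> (1,3)
  8 -> (0,4)
  9 -> (1,4)
  10 -> (0,5)
  11 -> (1,5)
distinct pairs in image: 12 / 12 needed
  → bijection onto A×B; projections well-typed.

Answer: VALID PRODUCT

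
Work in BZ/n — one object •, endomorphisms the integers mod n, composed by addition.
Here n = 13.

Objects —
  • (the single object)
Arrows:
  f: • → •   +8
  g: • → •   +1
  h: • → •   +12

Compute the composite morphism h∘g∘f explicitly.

  0 +8≡8 +1≡9 +12≡8  (mod 13)
⟦path⟧: +8

Answer: +8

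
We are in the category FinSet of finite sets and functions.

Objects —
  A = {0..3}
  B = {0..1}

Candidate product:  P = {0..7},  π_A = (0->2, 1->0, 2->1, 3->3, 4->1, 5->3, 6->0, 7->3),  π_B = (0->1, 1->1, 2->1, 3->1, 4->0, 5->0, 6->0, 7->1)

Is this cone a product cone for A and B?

Answer: NOT A VALID PRODUCT — duplicate pair at indices 3,7

Derivation:
|A|·|B| = 4·2 = 8;  |P| = 8
Check the pairing map k ↦ (π_A(k), π_B(k)):
  0 -> (2,1)
  1 -> (0,1)
  2 -> (1,1)
  3 -> (3,1)
  4 -> (1,0)
  5 -> (3,0)
  6 -> (0,0)
  7 -> (3,1)  ✗ repeats pair of k=3
distinct pairs in image: 7 / 8 needed
  → (3,1) hit at k=3 and k=7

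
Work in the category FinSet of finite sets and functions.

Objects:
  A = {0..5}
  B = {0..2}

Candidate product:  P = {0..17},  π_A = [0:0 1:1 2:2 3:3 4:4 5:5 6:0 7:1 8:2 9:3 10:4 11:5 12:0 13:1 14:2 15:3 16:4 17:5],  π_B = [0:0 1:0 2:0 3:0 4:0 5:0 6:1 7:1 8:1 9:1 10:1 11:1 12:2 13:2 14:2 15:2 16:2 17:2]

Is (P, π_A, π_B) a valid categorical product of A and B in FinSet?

|A|·|B| = 6·3 = 18;  |P| = 18
Check the pairing map k ↦ (π_A(k), π_B(k)):
  0 : (0,0)
  1 : (1,0)
  2 : (2,0)
  3 : (3,0)
  4 : (4,0)
  5 : (5,0)
  6 : (0,1)
  7 : (1,1)
  8 : (2,1)
  9 : (3,1)
  10 : (4,1)
  11 : (5,1)
  12 : (0,2)
  13 : (1,2)
  14 : (2,2)
  15 : (3,2)
  16 : (4,2)
  17 : (5,2)
distinct pairs in image: 18 / 18 needed
  → bijection onto A×B; projections well-typed.

Answer: VALID PRODUCT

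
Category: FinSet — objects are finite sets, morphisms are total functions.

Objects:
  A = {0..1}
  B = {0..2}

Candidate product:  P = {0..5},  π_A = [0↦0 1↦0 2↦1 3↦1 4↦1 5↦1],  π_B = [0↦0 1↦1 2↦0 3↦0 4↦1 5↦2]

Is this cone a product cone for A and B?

|A|·|B| = 2·3 = 6;  |P| = 6
Check the pairing map k ↦ (π_A(k), π_B(k)):
  0 ↦ (0,0)
  1 ↦ (0,1)
  2 ↦ (1,0)
  3 ↦ (1,0)  ✗ repeats pair of k=2
  4 ↦ (1,1)
  5 ↦ (1,2)
distinct pairs in image: 5 / 6 needed
  → (1,0) hit at k=2 and k=3

Answer: NOT A VALID PRODUCT — duplicate pair at indices 3,2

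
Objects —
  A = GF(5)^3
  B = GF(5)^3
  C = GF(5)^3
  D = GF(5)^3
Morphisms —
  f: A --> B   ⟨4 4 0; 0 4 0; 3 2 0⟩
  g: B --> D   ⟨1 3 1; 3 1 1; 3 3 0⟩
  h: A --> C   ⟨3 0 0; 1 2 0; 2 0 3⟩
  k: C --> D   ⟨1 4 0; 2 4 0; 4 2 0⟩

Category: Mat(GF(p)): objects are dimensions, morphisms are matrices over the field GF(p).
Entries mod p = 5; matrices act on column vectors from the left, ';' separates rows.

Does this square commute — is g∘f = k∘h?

Answer: DOES NOT COMMUTE

Derivation:
Along f;g (path 1):
  e0=(1,0,0) f-->(4,0,3) g-->(2,0,2)
  e1=(0,1,0) f-->(4,4,2) g-->(3,3,4)
  e2=(0,0,1) f-->(0,0,0) g-->(0,0,0)
  result₁ = ⟨2 3 0; 0 3 0; 2 4 0⟩
Along h;k (path 2):
  e0=(1,0,0) h-->(3,1,2) k-->(2,0,4)
  e1=(0,1,0) h-->(0,2,0) k-->(3,3,4)
  e2=(0,0,1) h-->(0,0,3) k-->(0,0,0)
  result₂ = ⟨2 3 0; 0 3 0; 4 4 0⟩
Equal? distinct morphisms ✗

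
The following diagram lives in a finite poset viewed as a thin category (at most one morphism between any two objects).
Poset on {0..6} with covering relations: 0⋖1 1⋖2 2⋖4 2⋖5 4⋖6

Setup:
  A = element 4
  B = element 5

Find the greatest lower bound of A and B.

Common predecessors of 4,5: {0,1,2}
  0 <= 2
  1 <= 2
  2 <= 2
glb = 2

Answer: A∧B = 2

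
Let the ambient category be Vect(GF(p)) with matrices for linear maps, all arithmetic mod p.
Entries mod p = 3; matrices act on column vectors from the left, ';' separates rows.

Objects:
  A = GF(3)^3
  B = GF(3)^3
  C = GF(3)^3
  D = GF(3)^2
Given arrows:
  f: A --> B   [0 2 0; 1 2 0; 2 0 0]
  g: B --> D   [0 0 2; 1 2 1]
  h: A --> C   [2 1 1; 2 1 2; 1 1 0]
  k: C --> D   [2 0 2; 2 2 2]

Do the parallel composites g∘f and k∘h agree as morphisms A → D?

Answer: DOES NOT COMMUTE

Work:
Along f;g (path 1):
  e0=[1,0,0] f-->[0,1,2] g-->[1,1]
  e1=[0,1,0] f-->[2,2,0] g-->[0,0]
  e2=[0,0,1] f-->[0,0,0] g-->[0,0]
  ⟦path⟧₁ = [1 0 0; 1 0 0]
Along h;k (path 2):
  e0=[1,0,0] h-->[2,2,1] k-->[0,1]
  e1=[0,1,0] h-->[1,1,1] k-->[1,0]
  e2=[0,0,1] h-->[1,2,0] k-->[2,0]
  ⟦path⟧₂ = [0 1 2; 1 0 0]
Equal? NO — does not commute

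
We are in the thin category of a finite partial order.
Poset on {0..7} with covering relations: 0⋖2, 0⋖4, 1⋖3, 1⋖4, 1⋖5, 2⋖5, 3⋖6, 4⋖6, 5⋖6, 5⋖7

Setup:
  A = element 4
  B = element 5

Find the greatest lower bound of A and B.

Answer: NO MEET EXISTS

Derivation:
Common predecessors of 4,5: {0,1}
  maximal lower bounds 0 and 1 are incomparable: neither 0⊑1 nor 1⊑0
→ no greatest lower bound exists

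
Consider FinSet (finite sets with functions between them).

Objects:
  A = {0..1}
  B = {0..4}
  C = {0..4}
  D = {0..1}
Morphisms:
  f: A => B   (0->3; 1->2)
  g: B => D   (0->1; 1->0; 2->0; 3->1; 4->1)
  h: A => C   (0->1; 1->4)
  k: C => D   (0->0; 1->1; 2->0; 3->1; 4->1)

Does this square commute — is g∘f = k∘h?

Answer: DOES NOT COMMUTE

Trace:
Path 1 = f;g:
  0 f=>3 g=>1
  1 f=>2 g=>0
  result₁ = (0->1; 1->0)
Path 2 = h;k:
  0 h=>1 k=>1
  1 h=>4 k=>1
  result₂ = (0->1; 1->1)
Equal? differ; not commutative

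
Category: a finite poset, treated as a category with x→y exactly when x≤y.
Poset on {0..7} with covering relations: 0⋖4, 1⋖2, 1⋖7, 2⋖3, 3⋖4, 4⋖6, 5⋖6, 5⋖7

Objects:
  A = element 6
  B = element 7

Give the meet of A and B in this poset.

Common predecessors of 6,7: {1,5}
  maximal lower bounds 1 and 5 are incomparable: neither 1<=5 nor 5<=1
→ no greatest lower bound exists

Answer: NO MEET EXISTS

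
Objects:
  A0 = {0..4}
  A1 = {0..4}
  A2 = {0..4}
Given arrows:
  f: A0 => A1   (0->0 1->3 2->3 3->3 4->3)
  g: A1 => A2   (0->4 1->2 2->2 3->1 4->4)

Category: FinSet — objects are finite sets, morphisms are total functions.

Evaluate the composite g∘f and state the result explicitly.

  0 f=>0 g=>4
  1 f=>3 g=>1
  2 f=>3 g=>1
  3 f=>3 g=>1
  4 f=>3 g=>1
⟦path⟧: (0->4 1->1 2->1 3->1 4->1)

Answer: (0->4 1->1 2->1 3->1 4->1)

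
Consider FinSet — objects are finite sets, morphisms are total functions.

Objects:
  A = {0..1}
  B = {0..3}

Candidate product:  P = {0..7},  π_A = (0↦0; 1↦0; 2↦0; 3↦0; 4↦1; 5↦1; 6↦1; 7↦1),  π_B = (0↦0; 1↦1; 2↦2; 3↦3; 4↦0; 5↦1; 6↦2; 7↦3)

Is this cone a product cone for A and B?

Answer: VALID PRODUCT

Trace:
|A|·|B| = 2·4 = 8;  |P| = 8
Check the pairing map k ↦ (π_A(k), π_B(k)):
  0 ↦ (0,0)
  1 ↦ (0,1)
  2 ↦ (0,2)
  3 ↦ (0,3)
  4 ↦ (1,0)
  5 ↦ (1,1)
  6 ↦ (1,2)
  7 ↦ (1,3)
distinct pairs in image: 8 / 8 needed
  → bijection onto A×B; projections well-typed.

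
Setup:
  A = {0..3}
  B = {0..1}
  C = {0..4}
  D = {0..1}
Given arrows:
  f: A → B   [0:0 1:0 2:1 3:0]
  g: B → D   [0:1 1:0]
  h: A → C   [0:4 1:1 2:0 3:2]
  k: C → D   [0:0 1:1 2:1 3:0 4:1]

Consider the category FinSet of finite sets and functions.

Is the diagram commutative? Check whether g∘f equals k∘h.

1) trace f;g:
  0 f→0 g→1
  1 f→0 g→1
  2 f→1 g→0
  3 f→0 g→1
  result₁ = [0:1 1:1 2:0 3:1]
2) trace h;k:
  0 h→4 k→1
  1 h→1 k→1
  2 h→0 k→0
  3 h→2 k→1
  result₂ = [0:1 1:1 2:0 3:1]
Equal? same morphism ✓

Answer: COMMUTES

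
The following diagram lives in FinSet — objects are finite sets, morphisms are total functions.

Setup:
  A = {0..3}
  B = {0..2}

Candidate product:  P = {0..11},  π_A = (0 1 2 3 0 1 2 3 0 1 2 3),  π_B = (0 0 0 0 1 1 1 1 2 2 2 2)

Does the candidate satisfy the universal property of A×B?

|A|·|B| = 4·3 = 12;  |P| = 12
Check the pairing map k ↦ (π_A(k), π_B(k)):
  0 : (0,0)
  1 : (1,0)
  2 : (2,0)
  3 : (3,0)
  4 : (0,1)
  5 : (1,1)
  6 : (2,1)
  7 : (3,1)
  8 : (0,2)
  9 : (1,2)
  10 : (2,2)
  11 : (3,2)
distinct pairs in image: 12 / 12 needed
  → bijection onto A×B; projections well-typed.

Answer: VALID PRODUCT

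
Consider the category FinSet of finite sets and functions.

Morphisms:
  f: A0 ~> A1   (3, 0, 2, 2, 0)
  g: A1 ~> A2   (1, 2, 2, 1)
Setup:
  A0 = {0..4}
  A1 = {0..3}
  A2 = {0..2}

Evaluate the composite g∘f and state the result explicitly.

  0 f~>3 g~>1
  1 f~>0 g~>1
  2 f~>2 g~>2
  3 f~>2 g~>2
  4 f~>0 g~>1
⟦path⟧: (1, 1, 2, 2, 1)

Answer: (1, 1, 2, 2, 1)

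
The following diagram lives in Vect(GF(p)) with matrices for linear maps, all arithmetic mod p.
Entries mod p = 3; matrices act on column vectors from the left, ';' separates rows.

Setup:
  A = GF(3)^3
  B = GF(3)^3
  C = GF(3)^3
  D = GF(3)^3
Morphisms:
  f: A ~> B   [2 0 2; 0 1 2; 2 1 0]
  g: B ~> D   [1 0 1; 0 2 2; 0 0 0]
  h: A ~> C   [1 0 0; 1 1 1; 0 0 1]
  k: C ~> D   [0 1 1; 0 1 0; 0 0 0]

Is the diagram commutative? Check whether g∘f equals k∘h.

Along f;g (path 1):
  e0=(1,0,0) f~>(2,0,2) g~>(1,1,0)
  e1=(0,1,0) f~>(0,1,1) g~>(1,1,0)
  e2=(0,0,1) f~>(2,2,0) g~>(2,1,0)
  result₁ = [1 1 2; 1 1 1; 0 0 0]
Along h;k (path 2):
  e0=(1,0,0) h~>(1,1,0) k~>(1,1,0)
  e1=(0,1,0) h~>(0,1,0) k~>(1,1,0)
  e2=(0,0,1) h~>(0,1,1) k~>(2,1,0)
  result₂ = [1 1 2; 1 1 1; 0 0 0]
Equal? YES — commutes

Answer: COMMUTES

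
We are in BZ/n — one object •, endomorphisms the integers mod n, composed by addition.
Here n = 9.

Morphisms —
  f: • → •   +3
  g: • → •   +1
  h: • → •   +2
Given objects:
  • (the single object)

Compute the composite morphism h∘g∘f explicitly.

  0 +3≡3 +1≡4 +2≡6  (mod 9)
⟦path⟧: +6

Answer: +6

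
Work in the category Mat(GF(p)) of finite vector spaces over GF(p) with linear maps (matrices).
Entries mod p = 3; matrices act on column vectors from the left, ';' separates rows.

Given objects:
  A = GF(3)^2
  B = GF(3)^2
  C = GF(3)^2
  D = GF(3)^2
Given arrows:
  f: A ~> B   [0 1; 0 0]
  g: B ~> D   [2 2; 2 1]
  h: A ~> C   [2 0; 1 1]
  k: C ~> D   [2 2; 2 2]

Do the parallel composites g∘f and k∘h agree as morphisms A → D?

Path 1 = f;g:
  e0=[1,0] f~>[0,0] g~>[0,0]
  e1=[0,1] f~>[1,0] g~>[2,2]
  result₁ = [0 2; 0 2]
Path 2 = h;k:
  e0=[1,0] h~>[2,1] k~>[0,0]
  e1=[0,1] h~>[0,1] k~>[2,2]
  result₂ = [0 2; 0 2]
Equal? same morphism ✓

Answer: COMMUTES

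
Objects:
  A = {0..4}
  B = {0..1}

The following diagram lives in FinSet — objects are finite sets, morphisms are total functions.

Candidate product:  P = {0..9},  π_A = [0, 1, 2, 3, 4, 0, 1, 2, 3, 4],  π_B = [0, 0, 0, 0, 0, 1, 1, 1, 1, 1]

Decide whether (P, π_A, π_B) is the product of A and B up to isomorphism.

Answer: VALID PRODUCT

Work:
|A|·|B| = 5·2 = 10;  |P| = 10
Check the pairing map k ↦ (π_A(k), π_B(k)):
  0 : (0,0)
  1 : (1,0)
  2 : (2,0)
  3 : (3,0)
  4 : (4,0)
  5 : (0,1)
  6 : (1,1)
  7 : (2,1)
  8 : (3,1)
  9 : (4,1)
distinct pairs in image: 10 / 10 needed
  → bijection onto A×B; projections well-typed.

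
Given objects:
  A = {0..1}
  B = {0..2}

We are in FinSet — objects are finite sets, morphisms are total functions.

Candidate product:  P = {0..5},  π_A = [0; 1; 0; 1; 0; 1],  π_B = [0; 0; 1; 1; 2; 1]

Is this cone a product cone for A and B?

Answer: NOT A VALID PRODUCT — duplicate pair at indices 3,5

Trace:
|A|·|B| = 2·3 = 6;  |P| = 6
Check the pairing map k ↦ (π_A(k), π_B(k)):
  0 : (0,0)
  1 : (1,0)
  2 : (0,1)
  3 : (1,1)
  4 : (0,2)
  5 : (1,1)  ✗ repeats pair of k=3
distinct pairs in image: 5 / 6 needed
  → (1,1) hit at k=3 and k=5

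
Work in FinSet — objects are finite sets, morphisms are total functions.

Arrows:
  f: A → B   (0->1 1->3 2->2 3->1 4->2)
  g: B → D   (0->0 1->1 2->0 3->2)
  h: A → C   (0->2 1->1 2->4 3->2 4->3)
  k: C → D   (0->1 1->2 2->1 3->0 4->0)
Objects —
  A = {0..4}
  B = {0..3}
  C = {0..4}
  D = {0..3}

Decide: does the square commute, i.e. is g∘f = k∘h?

1) trace f;g:
  0 f→1 g→1
  1 f→3 g→2
  2 f→2 g→0
  3 f→1 g→1
  4 f→2 g→0
  composite₁ = (0->1 1->2 2->0 3->1 4->0)
2) trace h;k:
  0 h→2 k→1
  1 h→1 k→2
  2 h→4 k→0
  3 h→2 k→1
  4 h→3 k→0
  composite₂ = (0->1 1->2 2->0 3->1 4->0)
Equal? YES — commutes

Answer: COMMUTES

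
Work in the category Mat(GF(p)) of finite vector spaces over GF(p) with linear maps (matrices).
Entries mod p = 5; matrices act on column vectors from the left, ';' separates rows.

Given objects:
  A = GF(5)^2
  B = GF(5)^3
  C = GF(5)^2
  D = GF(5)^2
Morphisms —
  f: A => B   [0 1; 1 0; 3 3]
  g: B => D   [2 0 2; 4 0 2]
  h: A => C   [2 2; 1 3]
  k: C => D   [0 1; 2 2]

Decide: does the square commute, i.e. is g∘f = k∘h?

Along f;g (path 1):
  e0=⟨1,0⟩ f=>⟨0,1,3⟩ g=>⟨1,1⟩
  e1=⟨0,1⟩ f=>⟨1,0,3⟩ g=>⟨3,0⟩
  ⟦path⟧₁ = [1 3; 1 0]
Along h;k (path 2):
  e0=⟨1,0⟩ h=>⟨2,1⟩ k=>⟨1,1⟩
  e1=⟨0,1⟩ h=>⟨2,3⟩ k=>⟨3,0⟩
  ⟦path⟧₂ = [1 3; 1 0]
Equal? YES — commutes

Answer: COMMUTES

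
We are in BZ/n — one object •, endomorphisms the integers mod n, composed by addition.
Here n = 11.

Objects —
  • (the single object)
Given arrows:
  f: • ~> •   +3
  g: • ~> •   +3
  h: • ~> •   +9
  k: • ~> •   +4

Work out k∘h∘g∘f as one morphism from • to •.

Answer: +8

Derivation:
  0 +3≡3 +3≡6 +9≡4 +4≡8  (mod 11)
result: +8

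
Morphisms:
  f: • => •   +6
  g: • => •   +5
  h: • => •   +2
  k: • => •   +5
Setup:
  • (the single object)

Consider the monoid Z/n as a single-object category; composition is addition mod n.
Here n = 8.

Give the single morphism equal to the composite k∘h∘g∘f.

  0 +6≡6 +5≡3 +2≡5 +5≡2  (mod 8)
⟦path⟧: +2

Answer: +2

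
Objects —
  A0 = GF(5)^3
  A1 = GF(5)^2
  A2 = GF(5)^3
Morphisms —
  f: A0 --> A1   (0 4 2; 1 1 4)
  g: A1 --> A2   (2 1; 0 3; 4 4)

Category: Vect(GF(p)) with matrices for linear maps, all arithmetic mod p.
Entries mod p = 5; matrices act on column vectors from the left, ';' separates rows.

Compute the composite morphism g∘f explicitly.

Answer: (1 4 3; 3 3 2; 4 0 4)

Trace:
  e0=⟨1,0,0⟩ f-->⟨0,1⟩ g-->⟨1,3,4⟩
  e1=⟨0,1,0⟩ f-->⟨4,1⟩ g-->⟨4,3,0⟩
  e2=⟨0,0,1⟩ f-->⟨2,4⟩ g-->⟨3,2,4⟩
result: (1 4 3; 3 3 2; 4 0 4)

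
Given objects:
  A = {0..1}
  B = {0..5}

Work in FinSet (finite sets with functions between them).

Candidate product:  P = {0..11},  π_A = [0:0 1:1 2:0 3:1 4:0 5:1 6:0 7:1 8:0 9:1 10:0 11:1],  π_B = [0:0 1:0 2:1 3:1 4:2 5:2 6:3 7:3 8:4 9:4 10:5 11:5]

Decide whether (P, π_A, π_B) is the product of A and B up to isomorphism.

|A|·|B| = 2·6 = 12;  |P| = 12
Check the pairing map k ↦ (π_A(k), π_B(k)):
  0 : (0,0)
  1 : (1,0)
  2 : (0,1)
  3 : (1,1)
  4 : (0,2)
  5 : (1,2)
  6 : (0,3)
  7 : (1,3)
  8 : (0,4)
  9 : (1,4)
  10 : (0,5)
  11 : (1,5)
distinct pairs in image: 12 / 12 needed
  → bijection onto A×B; projections well-typed.

Answer: VALID PRODUCT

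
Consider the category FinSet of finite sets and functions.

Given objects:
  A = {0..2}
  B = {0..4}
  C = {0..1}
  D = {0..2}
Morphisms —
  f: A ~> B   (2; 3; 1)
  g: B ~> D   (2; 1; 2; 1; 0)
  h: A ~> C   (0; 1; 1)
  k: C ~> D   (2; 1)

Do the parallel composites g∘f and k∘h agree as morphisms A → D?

Path 1 = f;g:
  0 f~>2 g~>2
  1 f~>3 g~>1
  2 f~>1 g~>1
  composite₁ = (2; 1; 1)
Path 2 = h;k:
  0 h~>0 k~>2
  1 h~>1 k~>1
  2 h~>1 k~>1
  composite₂ = (2; 1; 1)
Equal? same morphism ✓

Answer: COMMUTES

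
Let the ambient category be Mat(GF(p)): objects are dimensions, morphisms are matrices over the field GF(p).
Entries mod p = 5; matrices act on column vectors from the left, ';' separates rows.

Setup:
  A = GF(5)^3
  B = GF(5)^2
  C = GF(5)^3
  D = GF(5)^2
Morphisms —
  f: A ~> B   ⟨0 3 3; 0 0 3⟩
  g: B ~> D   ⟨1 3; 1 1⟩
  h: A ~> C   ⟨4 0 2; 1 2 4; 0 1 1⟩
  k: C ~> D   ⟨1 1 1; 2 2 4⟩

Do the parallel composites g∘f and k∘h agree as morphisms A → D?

Answer: COMMUTES

Work:
Path 1 = f;g:
  e0=[1,0,0] f~>[0,0] g~>[0,0]
  e1=[0,1,0] f~>[3,0] g~>[3,3]
  e2=[0,0,1] f~>[3,3] g~>[2,1]
  ⟦path⟧₁ = ⟨0 3 2; 0 3 1⟩
Path 2 = h;k:
  e0=[1,0,0] h~>[4,1,0] k~>[0,0]
  e1=[0,1,0] h~>[0,2,1] k~>[3,3]
  e2=[0,0,1] h~>[2,4,1] k~>[2,1]
  ⟦path⟧₂ = ⟨0 3 2; 0 3 1⟩
Equal? equal; square commutes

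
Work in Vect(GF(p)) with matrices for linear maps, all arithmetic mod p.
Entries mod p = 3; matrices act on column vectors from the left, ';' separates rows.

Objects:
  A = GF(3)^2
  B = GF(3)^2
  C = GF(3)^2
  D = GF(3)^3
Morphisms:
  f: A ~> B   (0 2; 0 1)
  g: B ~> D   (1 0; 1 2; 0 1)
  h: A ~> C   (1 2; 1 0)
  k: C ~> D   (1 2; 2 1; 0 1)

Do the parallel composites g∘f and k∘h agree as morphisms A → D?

Answer: DOES NOT COMMUTE

Trace:
Along f;g (path 1):
  e0=[1,0] f~>[0,0] g~>[0,0,0]
  e1=[0,1] f~>[2,1] g~>[2,1,1]
  composite₁ = (0 2; 0 1; 0 1)
Along h;k (path 2):
  e0=[1,0] h~>[1,1] k~>[0,0,1]
  e1=[0,1] h~>[2,0] k~>[2,1,0]
  composite₂ = (0 2; 0 1; 1 0)
Equal? differ; not commutative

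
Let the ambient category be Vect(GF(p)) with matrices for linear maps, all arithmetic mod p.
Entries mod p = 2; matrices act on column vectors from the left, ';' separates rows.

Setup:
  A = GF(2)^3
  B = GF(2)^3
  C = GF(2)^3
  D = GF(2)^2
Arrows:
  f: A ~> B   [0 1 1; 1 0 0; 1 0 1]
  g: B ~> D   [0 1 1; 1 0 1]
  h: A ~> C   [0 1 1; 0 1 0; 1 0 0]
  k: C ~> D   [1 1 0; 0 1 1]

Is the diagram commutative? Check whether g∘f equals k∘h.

1) trace f;g:
  e0=⟨1,0,0⟩ f~>⟨0,1,1⟩ g~>⟨0,1⟩
  e1=⟨0,1,0⟩ f~>⟨1,0,0⟩ g~>⟨0,1⟩
  e2=⟨0,0,1⟩ f~>⟨1,0,1⟩ g~>⟨1,0⟩
  result₁ = [0 0 1; 1 1 0]
2) trace h;k:
  e0=⟨1,0,0⟩ h~>⟨0,0,1⟩ k~>⟨0,1⟩
  e1=⟨0,1,0⟩ h~>⟨1,1,0⟩ k~>⟨0,1⟩
  e2=⟨0,0,1⟩ h~>⟨1,0,0⟩ k~>⟨1,0⟩
  result₂ = [0 0 1; 1 1 0]
Equal? YES — commutes

Answer: COMMUTES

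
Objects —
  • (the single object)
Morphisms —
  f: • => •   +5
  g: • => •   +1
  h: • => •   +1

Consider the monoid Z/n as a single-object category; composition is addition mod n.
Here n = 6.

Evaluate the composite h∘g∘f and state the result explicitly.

Answer: +1

Work:
  0 +5≡5 +1≡0 +1≡1  (mod 6)
result: +1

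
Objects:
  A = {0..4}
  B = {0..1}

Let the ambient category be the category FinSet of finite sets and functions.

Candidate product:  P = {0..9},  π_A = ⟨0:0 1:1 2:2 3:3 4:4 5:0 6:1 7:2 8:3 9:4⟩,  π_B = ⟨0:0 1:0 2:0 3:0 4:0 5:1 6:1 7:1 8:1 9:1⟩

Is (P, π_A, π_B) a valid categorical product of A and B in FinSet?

Answer: VALID PRODUCT

Derivation:
|A|·|B| = 5·2 = 10;  |P| = 10
Check the pairing map k ↦ (π_A(k), π_B(k)):
  0 : (0,0)
  1 : (1,0)
  2 : (2,0)
  3 : (3,0)
  4 : (4,0)
  5 : (0,1)
  6 : (1,1)
  7 : (2,1)
  8 : (3,1)
  9 : (4,1)
distinct pairs in image: 10 / 10 needed
  → bijection onto A×B; projections well-typed.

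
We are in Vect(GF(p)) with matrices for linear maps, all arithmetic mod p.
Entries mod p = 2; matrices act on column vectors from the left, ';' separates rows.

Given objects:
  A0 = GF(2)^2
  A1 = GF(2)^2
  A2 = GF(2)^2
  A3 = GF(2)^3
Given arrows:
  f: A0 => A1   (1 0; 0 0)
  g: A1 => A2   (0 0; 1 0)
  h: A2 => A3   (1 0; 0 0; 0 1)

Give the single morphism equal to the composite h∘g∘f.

Answer: (0 0; 0 0; 1 0)

Trace:
  e0=[1,0] f=>[1,0] g=>[0,1] h=>[0,0,1]
  e1=[0,1] f=>[0,0] g=>[0,0] h=>[0,0,0]
⟦path⟧: (0 0; 0 0; 1 0)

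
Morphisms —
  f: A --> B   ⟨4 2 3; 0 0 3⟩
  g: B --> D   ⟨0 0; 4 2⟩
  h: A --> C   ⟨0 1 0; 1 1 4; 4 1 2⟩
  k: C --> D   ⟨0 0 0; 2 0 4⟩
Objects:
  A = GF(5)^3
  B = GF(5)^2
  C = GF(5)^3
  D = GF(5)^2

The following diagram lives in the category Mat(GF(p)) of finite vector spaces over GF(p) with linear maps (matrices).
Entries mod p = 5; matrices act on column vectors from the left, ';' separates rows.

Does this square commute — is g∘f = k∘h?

Answer: DOES NOT COMMUTE

Work:
Along f;g (path 1):
  e0=⟨1,0,0⟩ f-->⟨4,0⟩ g-->⟨0,1⟩
  e1=⟨0,1,0⟩ f-->⟨2,0⟩ g-->⟨0,3⟩
  e2=⟨0,0,1⟩ f-->⟨3,3⟩ g-->⟨0,3⟩
  ⟦path⟧₁ = ⟨0 0 0; 1 3 3⟩
Along h;k (path 2):
  e0=⟨1,0,0⟩ h-->⟨0,1,4⟩ k-->⟨0,1⟩
  e1=⟨0,1,0⟩ h-->⟨1,1,1⟩ k-->⟨0,1⟩
  e2=⟨0,0,1⟩ h-->⟨0,4,2⟩ k-->⟨0,3⟩
  ⟦path⟧₂ = ⟨0 0 0; 1 1 3⟩
Equal? differ; not commutative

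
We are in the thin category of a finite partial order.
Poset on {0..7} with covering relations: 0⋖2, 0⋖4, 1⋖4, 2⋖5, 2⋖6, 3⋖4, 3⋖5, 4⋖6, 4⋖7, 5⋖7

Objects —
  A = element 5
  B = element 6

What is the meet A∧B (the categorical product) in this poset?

Answer: NO MEET EXISTS

Trace:
{x : x≤A ∧ x≤B} = {0,2,3}  (A=5, B=6)
  maximal lower bounds 2 and 3 are incomparable: neither 2≤3 nor 3≤2
→ no greatest lower bound exists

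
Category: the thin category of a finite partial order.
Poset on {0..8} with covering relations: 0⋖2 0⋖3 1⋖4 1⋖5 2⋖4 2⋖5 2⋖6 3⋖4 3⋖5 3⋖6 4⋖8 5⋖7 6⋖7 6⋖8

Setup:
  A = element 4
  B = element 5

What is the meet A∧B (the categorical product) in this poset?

Answer: NO MEET EXISTS

Work:
Lower bounds of A=4 and B=5: {0,1,2,3}
  maximal lower bounds 1 and 2 are incomparable: neither 1⊑2 nor 2⊑1
→ no greatest lower bound exists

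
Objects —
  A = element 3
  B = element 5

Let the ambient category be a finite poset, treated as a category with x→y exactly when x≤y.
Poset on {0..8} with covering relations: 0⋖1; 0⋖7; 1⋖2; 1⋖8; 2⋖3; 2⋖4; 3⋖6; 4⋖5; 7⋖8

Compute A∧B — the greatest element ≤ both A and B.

Common predecessors of 3,5: {0,1,2}
  0 ≤ 2
  1 ≤ 2
  2 ≤ 2
glb = 2

Answer: A∧B = 2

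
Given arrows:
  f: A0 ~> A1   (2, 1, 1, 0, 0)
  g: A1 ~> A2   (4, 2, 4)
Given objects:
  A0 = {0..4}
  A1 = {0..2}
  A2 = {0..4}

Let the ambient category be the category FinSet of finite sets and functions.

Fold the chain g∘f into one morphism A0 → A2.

  0 f~>2 g~>4
  1 f~>1 g~>2
  2 f~>1 g~>2
  3 f~>0 g~>4
  4 f~>0 g~>4
⟦path⟧: (4, 2, 2, 4, 4)

Answer: (4, 2, 2, 4, 4)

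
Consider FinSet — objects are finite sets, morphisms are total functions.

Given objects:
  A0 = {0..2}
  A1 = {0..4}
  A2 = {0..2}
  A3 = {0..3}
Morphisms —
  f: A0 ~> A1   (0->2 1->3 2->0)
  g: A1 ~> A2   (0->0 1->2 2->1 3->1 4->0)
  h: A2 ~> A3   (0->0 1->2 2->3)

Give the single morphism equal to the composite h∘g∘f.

  0 f~>2 g~>1 h~>2
  1 f~>3 g~>1 h~>2
  2 f~>0 g~>0 h~>0
⟦path⟧: (0->2 1->2 2->0)

Answer: (0->2 1->2 2->0)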